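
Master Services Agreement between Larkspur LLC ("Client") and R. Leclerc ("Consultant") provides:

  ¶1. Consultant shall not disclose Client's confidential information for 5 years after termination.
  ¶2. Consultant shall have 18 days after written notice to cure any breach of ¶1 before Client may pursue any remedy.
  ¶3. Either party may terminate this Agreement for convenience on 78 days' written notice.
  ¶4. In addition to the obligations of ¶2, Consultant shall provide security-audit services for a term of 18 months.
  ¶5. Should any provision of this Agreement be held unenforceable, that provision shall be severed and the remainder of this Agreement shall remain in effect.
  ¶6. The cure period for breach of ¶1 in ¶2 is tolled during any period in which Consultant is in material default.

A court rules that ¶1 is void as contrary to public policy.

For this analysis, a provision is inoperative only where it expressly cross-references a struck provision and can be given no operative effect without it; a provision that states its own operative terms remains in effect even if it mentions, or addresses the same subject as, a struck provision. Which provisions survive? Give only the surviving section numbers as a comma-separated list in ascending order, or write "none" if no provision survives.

3, 4, 5

¶1 is struck. The only function of ¶2 is the cure period for breach of ¶1, so it cannot stand once ¶1 is removed. ¶6 has no operative effect of its own apart from ¶2 and is therefore inoperative. Although ¶4 refers to ¶2, its operative terms do not depend on ¶2, so it remains in effect. Under the severability clause in ¶5, the remaining provisions continue in force. The provisions still in force are ¶3, ¶4, and ¶5.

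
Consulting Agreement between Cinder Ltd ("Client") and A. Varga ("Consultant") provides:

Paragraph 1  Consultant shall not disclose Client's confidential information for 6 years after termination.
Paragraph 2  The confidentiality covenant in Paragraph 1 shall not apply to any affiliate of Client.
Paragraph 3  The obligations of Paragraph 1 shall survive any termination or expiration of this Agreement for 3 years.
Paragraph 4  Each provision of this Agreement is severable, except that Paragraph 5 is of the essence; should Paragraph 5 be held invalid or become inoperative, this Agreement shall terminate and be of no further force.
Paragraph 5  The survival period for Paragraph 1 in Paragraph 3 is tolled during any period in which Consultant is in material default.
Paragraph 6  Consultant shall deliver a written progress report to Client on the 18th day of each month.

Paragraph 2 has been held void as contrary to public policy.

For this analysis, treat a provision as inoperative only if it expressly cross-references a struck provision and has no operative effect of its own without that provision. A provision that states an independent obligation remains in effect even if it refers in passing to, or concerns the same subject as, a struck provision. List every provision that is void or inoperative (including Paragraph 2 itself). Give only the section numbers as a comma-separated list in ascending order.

Paragraph 2 is struck. Nothing else in the Agreement is defined by reference to Paragraph 2. Paragraph 4 makes Paragraph 5 an essential term, but Paragraph 5 is unaffected, so the severability proviso in Paragraph 4 preserves the remaining provisions. The provisions still in force are Paragraph 1, Paragraph 3, Paragraph 4, Paragraph 5, and Paragraph 6.

2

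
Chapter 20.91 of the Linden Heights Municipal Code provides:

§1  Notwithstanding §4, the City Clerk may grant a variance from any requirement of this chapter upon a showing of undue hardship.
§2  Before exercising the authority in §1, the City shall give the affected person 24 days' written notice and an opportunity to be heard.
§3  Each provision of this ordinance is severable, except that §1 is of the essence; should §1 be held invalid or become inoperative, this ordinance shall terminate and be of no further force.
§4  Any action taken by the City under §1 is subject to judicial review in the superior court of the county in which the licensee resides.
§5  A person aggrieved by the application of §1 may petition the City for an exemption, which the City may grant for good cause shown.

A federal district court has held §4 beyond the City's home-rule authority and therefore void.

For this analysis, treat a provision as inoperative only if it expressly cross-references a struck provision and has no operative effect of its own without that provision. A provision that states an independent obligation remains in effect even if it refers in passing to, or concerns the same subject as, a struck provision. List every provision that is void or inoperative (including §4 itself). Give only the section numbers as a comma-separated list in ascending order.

§4 is struck. §1 mentions §4 but its own obligation stands independently of §4, so §1 is not affected. No other provision's operative terms depend on §4. §3 makes §1 an essential term, but §1 is unaffected, so the severability proviso in §3 preserves the remaining provisions. That leaves §1, §2, §3, and §5 in effect.

4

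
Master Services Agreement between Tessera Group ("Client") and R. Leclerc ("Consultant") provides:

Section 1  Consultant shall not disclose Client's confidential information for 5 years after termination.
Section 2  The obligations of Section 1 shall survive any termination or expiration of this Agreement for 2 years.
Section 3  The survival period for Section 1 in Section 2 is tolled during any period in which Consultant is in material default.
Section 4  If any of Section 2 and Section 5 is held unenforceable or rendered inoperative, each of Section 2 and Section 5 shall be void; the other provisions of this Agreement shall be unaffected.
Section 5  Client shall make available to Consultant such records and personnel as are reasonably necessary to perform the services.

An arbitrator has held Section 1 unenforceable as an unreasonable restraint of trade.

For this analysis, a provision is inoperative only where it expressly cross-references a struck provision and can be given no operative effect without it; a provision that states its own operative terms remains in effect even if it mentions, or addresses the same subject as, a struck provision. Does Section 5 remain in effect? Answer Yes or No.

Section 1 is struck. The only function of Section 2 is the survival period for Section 1, so it cannot stand once Section 1 is removed. Section 3 does nothing except set the tolling of the survival period for Section 1 by reference to Section 2; with Section 2 gone it has no independent effect and is inoperative. Section 4 declares Section 2 and Section 5 mutually dependent; since one of them has fallen, all of them are of no effect. That brings down Section 5 as well. The remainder continues in force under Section 4. Only Section 4 remains in effect. Section 5 is among the inoperative provisions, so the answer is no.

No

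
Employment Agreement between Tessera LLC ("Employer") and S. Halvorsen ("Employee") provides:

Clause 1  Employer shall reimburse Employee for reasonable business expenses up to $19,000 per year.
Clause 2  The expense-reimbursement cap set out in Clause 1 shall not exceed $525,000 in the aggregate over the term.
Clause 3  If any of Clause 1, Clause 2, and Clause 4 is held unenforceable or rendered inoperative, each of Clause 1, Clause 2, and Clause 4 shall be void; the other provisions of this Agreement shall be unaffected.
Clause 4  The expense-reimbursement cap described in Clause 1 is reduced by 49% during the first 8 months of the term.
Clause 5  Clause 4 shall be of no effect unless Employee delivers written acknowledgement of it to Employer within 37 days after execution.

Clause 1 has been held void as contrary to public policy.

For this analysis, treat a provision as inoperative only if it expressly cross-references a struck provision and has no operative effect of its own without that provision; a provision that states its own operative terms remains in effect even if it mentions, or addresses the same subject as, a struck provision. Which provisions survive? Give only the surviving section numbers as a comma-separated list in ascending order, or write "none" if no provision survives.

3

Clause 1 is struck. Clause 2 has no operative effect of its own apart from Clause 1 and is therefore inoperative. Clause 4 operates only by reference to Clause 1, so it falls with Clause 1. Clause 5 operates only by reference to Clause 4, so it falls with Clause 4. Clause 3 declares Clause 1, Clause 2, and Clause 4 mutually dependent; since one of them has fallen, all of them are of no effect. The remainder continues in force under Clause 3. Only Clause 3 remains in effect.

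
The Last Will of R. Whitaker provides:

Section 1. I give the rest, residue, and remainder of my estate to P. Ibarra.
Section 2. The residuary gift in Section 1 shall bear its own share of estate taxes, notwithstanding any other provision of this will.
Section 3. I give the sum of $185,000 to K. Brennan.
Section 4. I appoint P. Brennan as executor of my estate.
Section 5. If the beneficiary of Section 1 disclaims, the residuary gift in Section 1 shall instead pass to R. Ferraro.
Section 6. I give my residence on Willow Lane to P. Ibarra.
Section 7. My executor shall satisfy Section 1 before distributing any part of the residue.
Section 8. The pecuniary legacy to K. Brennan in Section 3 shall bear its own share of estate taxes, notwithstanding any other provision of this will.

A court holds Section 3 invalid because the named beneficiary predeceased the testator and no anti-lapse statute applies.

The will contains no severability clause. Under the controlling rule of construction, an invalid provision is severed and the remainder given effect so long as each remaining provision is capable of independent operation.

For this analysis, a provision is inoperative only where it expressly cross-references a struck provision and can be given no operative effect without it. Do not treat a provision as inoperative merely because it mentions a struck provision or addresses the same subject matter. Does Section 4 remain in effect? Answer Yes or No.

Yes

Section 3 is struck. Section 8 merely fixes the tax charge on Section 3; with Section 3 gone it has nothing to operate on and falls away. With no severability clause, the stated default rule severs what cannot stand and enforces each remaining provision that can operate on its own. The provisions still in force are Section 1, Section 2, Section 4, Section 5, Section 6, and Section 7. Section 4 is among the surviving provisions, so the answer is yes.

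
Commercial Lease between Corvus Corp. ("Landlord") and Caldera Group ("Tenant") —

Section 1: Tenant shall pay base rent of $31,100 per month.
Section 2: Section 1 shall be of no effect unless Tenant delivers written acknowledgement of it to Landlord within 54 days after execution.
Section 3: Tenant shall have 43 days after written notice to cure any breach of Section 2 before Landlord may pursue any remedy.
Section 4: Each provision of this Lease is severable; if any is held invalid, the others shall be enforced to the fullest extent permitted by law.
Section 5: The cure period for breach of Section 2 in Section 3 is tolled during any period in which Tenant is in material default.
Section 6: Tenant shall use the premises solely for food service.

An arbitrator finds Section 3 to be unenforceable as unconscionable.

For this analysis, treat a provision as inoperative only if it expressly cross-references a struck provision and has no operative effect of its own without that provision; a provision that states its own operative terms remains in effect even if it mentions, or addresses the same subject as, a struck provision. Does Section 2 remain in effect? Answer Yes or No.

Yes

Section 3 is struck. Section 5 does nothing except set the tolling of the cure period for breach of Section 2 by reference to Section 3; with Section 3 gone it has no independent effect and is inoperative. Section 4 is a severability clause and preserves every provision that can still be given independent effect. That leaves Section 1, Section 2, Section 4, and Section 6 in effect. Section 2 is among the surviving provisions, so the answer is yes.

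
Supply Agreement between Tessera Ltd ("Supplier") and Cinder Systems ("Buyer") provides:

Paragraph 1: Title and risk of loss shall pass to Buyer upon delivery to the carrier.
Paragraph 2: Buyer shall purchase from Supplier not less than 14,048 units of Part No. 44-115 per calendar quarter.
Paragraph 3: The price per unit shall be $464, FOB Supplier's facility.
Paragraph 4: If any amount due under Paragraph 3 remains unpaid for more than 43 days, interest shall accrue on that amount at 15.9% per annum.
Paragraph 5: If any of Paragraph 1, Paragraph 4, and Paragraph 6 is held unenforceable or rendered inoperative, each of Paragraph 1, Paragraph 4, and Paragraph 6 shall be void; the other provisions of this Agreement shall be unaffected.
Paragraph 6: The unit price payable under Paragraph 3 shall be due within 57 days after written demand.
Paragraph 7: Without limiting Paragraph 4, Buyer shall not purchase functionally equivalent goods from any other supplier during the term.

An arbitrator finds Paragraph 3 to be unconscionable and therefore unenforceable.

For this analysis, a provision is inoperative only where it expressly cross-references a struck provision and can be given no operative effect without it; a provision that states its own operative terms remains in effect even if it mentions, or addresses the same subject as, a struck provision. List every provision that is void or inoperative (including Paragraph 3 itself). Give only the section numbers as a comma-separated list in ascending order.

1, 3, 4, 6

Paragraph 3 is struck. Paragraph 4 has no operative effect of its own apart from Paragraph 3 and is therefore inoperative. Paragraph 6 does nothing except set the payment deadline for the unit price by reference to Paragraph 3; with Paragraph 3 gone it has no independent effect and is inoperative. Paragraph 7 mentions Paragraph 4 but its own obligation stands independently of Paragraph 4, so Paragraph 7 is not affected. Paragraph 5 declares Paragraph 1, Paragraph 4, and Paragraph 6 mutually dependent; since one of them has fallen, all of them are of no effect. That brings down Paragraph 1 as well. The remainder continues in force under Paragraph 5. That leaves Paragraph 2, Paragraph 5, and Paragraph 7 in effect.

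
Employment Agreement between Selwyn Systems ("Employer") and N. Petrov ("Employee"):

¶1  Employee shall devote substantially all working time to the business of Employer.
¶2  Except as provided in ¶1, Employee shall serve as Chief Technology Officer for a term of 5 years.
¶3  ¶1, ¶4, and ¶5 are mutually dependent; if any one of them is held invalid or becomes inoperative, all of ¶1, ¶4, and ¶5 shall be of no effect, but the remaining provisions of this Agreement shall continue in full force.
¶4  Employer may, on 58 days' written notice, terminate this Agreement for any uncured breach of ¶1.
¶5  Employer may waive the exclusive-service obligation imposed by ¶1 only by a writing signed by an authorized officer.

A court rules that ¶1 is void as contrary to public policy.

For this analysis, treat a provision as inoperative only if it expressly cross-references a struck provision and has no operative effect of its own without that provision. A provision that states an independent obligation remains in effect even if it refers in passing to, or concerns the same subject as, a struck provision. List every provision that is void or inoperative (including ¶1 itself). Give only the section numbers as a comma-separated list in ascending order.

¶1 is struck. ¶4 has no operative effect of its own apart from ¶1 and is therefore inoperative. ¶5 has no operative effect of its own apart from ¶1 and is therefore inoperative. ¶2 mentions ¶1 but its own obligation stands independently of ¶1, so ¶2 is not affected. ¶3 declares ¶1, ¶4, and ¶5 mutually dependent; since one of them has fallen, all of them are of no effect. The remainder continues in force under ¶3. The provisions still in force are ¶2 and ¶3.

1, 4, 5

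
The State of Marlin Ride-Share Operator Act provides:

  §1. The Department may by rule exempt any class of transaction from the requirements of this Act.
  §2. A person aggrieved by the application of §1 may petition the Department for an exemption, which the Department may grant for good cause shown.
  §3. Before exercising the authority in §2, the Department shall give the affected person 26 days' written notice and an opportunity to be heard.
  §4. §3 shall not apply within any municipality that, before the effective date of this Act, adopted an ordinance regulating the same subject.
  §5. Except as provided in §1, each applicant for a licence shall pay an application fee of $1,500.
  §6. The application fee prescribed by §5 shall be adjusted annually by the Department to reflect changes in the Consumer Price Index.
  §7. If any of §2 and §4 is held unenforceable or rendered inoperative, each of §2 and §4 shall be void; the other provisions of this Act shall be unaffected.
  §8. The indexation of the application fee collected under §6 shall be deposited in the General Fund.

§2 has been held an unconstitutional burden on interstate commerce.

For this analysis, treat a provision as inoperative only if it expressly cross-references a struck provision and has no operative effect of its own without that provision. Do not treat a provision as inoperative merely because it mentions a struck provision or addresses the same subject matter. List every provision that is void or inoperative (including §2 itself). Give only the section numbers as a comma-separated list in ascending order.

§2 is struck. §3 operates only by reference to §2, so it falls with §2. The only function of §4 is the local-preemption carve-out from §3, so it cannot stand once §3 is removed. §7 declares §2 and §4 mutually dependent; since one of them has fallen, all of them are of no effect. The remainder continues in force under §7. That leaves §1, §5, §6, §7, and §8 in effect.

2, 3, 4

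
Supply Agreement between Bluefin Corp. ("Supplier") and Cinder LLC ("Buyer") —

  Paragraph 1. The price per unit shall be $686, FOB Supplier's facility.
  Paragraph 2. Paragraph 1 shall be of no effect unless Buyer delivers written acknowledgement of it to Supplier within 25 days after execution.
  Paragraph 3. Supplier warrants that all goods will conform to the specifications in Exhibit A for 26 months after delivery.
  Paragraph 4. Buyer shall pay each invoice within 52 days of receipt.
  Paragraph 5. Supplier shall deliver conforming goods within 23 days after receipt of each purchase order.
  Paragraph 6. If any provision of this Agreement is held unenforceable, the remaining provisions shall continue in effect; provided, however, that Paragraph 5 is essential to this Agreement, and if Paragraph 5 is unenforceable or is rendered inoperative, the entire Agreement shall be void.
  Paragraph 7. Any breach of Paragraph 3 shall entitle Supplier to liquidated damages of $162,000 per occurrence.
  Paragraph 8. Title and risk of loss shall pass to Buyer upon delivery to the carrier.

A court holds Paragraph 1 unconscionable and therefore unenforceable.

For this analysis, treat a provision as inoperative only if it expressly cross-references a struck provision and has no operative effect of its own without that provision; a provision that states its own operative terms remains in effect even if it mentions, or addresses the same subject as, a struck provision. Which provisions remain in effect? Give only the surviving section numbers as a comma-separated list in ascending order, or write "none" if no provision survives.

3, 4, 5, 6, 7, 8

Paragraph 1 is struck. Paragraph 2 operates only by reference to Paragraph 1, so it falls with Paragraph 1. Paragraph 6 makes Paragraph 5 an essential term, but Paragraph 5 is unaffected, so the severability proviso in Paragraph 6 preserves the remaining provisions. Paragraph 3, Paragraph 4, Paragraph 5, Paragraph 6, Paragraph 7, and Paragraph 8 remain in effect.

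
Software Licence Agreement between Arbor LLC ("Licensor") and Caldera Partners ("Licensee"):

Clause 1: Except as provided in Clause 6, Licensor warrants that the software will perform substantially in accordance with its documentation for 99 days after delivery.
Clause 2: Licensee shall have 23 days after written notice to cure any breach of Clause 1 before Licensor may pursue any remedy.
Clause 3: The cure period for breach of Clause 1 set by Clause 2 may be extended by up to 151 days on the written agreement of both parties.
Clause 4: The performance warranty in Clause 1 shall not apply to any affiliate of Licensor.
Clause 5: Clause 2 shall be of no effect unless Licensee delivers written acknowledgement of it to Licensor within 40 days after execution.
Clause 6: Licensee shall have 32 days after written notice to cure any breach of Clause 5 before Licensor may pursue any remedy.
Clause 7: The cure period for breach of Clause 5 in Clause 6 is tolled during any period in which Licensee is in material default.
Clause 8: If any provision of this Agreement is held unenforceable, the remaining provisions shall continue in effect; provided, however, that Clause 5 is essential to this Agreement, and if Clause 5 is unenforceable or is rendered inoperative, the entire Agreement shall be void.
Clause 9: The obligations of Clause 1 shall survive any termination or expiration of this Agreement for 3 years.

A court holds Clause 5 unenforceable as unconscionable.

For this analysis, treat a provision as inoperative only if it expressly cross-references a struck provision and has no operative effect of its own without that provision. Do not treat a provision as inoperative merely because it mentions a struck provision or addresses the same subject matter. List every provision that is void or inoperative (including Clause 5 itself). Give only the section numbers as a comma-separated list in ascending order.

Clause 5 is struck. Clause 6 merely fixes the cure period for breach of Clause 5; with Clause 5 gone it has nothing to operate on and falls away. Clause 7 operates only by reference to Clause 6, so it falls with Clause 6. Clause 8 makes Clause 5 an essential term, and Clause 5 is the provision held invalid; under Clause 8, the entire Agreement is therefore void. No provision of the Agreement survives.

1, 2, 3, 4, 5, 6, 7, 8, 9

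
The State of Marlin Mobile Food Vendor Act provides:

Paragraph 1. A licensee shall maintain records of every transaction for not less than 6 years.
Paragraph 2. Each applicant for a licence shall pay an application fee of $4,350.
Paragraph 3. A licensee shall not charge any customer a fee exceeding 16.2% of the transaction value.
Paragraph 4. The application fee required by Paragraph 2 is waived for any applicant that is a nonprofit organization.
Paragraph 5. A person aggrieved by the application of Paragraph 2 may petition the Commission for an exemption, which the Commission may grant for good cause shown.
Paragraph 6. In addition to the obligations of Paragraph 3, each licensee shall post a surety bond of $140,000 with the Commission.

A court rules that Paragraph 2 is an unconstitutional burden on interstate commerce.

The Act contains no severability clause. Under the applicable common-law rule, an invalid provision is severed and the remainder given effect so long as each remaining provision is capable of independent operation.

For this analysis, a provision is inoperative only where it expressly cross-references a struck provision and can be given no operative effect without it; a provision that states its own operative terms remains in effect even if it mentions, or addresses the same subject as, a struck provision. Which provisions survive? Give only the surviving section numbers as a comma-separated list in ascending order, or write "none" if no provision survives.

Paragraph 2 is struck. The whole of Paragraph 4 is the nonprofit waiver of the application fee, defined by reference to Paragraph 2, so Paragraph 4 cannot stand once Paragraph 2 is removed. Paragraph 5 has no operative effect of its own apart from Paragraph 2 and is therefore inoperative. With no severability clause, the stated default rule severs what cannot stand and enforces each remaining provision that can operate on its own. That leaves Paragraph 1, Paragraph 3, and Paragraph 6 in effect.

1, 3, 6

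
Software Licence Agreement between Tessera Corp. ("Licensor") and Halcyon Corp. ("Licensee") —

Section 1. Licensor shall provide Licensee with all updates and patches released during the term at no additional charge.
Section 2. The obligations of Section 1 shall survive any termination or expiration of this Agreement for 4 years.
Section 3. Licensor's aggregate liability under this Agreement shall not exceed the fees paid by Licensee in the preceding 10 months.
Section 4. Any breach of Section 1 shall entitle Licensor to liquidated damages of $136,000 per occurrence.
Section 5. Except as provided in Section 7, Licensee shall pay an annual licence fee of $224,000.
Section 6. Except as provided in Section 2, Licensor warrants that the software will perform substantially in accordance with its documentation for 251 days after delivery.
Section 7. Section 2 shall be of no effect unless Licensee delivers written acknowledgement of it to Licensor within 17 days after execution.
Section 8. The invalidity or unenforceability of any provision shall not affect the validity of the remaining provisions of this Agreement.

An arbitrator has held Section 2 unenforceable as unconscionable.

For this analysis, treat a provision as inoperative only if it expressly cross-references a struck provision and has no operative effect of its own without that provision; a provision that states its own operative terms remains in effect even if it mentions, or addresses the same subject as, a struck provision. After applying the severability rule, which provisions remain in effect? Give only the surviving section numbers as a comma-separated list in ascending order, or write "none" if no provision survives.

Section 2 is struck. Section 7 has no operative effect of its own apart from Section 2 and is therefore inoperative. Section 6 mentions Section 2 but its own obligation stands independently of Section 2, so Section 6 is not affected. Although Section 5 refers to Section 7, its operative terms do not depend on Section 7, so it remains in effect. Under the severability clause in Section 8, the remaining provisions continue in force. The provisions still in force are Section 1, Section 3, Section 4, Section 5, Section 6, and Section 8.

1, 3, 4, 5, 6, 8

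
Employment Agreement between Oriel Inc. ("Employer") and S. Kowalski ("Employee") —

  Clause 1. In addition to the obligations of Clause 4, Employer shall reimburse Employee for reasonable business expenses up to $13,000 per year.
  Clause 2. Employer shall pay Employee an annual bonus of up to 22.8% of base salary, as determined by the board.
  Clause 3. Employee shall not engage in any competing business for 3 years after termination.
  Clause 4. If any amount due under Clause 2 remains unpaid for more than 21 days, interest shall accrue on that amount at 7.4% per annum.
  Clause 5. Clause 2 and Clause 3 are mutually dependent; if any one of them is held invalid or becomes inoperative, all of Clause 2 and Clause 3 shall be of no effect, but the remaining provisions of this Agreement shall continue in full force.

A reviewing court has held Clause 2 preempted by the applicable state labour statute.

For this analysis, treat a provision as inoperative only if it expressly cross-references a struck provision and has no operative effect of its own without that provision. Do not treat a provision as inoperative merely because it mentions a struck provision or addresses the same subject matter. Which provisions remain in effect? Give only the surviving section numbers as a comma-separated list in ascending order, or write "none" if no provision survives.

Clause 2 is struck. Clause 4 operates only by reference to Clause 2, so it falls with Clause 2. Although Clause 1 refers to Clause 4, its operative terms do not depend on Clause 4, so it remains in effect. Clause 5 declares Clause 2 and Clause 3 mutually dependent; since one of them has fallen, all of them are of no effect. That brings down Clause 3 as well. The remainder continues in force under Clause 5. Clause 1 and Clause 5 remain in effect.

1, 5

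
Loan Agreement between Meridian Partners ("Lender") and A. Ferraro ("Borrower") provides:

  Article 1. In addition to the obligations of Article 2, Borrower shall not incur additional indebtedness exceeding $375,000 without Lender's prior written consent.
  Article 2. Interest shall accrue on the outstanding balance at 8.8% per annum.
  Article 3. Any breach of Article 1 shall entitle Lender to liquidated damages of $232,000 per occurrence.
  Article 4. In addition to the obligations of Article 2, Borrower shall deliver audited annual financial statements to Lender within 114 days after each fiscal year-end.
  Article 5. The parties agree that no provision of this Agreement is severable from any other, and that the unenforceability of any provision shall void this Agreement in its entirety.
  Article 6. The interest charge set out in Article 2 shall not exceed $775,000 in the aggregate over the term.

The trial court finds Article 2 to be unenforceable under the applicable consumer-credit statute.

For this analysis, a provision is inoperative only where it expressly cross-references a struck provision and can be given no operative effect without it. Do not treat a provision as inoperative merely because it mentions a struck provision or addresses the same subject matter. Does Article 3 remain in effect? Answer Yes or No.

No

Article 2 is struck. Article 6 does nothing except set the aggregate cap on the interest charge by reference to Article 2; with Article 2 gone it has no independent effect and is inoperative. Article 5 provides that the Agreement is not severable, so the invalidity of any one provision voids the entire Agreement. No provision of the Agreement survives. Article 3 is among the inoperative provisions, so the answer is no.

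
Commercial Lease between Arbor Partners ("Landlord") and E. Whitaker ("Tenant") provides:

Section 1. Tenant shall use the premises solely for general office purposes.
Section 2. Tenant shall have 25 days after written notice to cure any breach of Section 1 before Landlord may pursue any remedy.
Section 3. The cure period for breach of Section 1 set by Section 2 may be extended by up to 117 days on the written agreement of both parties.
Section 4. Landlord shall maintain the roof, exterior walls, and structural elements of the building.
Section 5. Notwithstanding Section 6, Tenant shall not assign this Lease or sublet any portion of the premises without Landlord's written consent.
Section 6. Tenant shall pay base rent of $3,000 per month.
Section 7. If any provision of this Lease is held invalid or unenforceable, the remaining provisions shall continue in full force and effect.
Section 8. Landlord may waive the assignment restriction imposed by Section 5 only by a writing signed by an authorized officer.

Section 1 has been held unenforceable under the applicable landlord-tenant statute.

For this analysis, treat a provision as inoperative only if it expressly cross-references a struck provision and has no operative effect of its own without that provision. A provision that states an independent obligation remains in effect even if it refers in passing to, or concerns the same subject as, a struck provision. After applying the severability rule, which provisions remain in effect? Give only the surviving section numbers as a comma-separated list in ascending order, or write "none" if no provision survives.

4, 5, 6, 7, 8

Section 1 is struck. Section 2 has no operative effect of its own apart from Section 1 and is therefore inoperative. Section 3 operates only by reference to Section 2, so it falls with Section 2. Under the severability clause in Section 7, the remaining provisions continue in force. That leaves Section 4, Section 5, Section 6, Section 7, and Section 8 in effect.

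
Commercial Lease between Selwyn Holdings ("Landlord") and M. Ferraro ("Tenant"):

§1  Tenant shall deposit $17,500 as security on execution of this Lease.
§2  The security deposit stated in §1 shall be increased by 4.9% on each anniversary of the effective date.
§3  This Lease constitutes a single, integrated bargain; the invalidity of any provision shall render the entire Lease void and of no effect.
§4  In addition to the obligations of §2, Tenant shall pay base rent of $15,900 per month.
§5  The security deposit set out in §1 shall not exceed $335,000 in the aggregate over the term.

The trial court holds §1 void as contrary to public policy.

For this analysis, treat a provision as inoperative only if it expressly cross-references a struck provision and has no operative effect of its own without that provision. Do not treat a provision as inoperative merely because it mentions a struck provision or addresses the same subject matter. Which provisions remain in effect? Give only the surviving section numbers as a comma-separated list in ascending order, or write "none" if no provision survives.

§1 is struck. §2 has no operative effect of its own apart from §1 and is therefore inoperative. The whole of §5 is the aggregate cap on the security deposit, defined by reference to §1, so §5 cannot stand once §1 is removed. §3 provides that the Lease is not severable, so the invalidity of any one provision voids the entire Lease. No provision of the Lease survives.

none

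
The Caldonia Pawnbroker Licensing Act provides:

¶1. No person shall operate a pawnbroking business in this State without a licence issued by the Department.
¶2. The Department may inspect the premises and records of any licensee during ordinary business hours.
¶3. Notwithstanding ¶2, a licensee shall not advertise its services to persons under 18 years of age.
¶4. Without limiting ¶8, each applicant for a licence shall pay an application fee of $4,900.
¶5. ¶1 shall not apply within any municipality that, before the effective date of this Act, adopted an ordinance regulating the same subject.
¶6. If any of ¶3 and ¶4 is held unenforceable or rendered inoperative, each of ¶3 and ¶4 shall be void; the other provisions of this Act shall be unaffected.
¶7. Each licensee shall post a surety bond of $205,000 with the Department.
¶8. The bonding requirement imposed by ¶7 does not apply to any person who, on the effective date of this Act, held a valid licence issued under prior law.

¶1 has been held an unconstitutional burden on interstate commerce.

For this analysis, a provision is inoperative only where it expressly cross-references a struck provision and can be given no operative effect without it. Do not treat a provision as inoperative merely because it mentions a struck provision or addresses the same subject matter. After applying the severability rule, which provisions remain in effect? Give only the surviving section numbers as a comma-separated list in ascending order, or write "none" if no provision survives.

2, 3, 4, 6, 7, 8

¶1 is struck. The only function of ¶5 is the local-preemption carve-out from ¶1, so it cannot stand once ¶1 is removed. ¶6 ties ¶3 and ¶4 together, but none of those is affected here; the remaining provisions continue in force under ¶6. That leaves ¶2, ¶3, ¶4, ¶6, ¶7, and ¶8 in effect.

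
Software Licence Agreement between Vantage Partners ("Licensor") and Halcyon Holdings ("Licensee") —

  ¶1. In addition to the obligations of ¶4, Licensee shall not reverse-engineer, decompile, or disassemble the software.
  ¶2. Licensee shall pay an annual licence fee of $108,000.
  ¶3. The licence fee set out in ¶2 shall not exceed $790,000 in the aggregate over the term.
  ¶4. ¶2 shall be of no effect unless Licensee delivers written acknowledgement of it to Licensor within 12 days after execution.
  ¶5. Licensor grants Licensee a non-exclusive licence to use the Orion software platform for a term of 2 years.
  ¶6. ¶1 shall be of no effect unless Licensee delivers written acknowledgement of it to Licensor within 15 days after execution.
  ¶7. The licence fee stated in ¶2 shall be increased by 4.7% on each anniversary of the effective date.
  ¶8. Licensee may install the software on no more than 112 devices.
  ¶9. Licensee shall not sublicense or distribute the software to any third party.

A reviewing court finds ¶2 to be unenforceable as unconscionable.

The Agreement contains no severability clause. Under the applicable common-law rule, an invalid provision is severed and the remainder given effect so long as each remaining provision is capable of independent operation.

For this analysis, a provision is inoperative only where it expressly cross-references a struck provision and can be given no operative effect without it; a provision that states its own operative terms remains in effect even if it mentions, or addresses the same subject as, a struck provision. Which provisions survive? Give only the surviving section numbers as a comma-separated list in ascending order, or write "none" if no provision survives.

¶2 is struck. The whole of ¶3 is the aggregate cap on the licence fee, defined by reference to ¶2, so ¶3 cannot stand once ¶2 is removed. The only function of ¶4 is the acknowledgement condition for ¶2, so it cannot stand once ¶2 is removed. ¶7 does nothing except set the escalation of the licence fee by reference to ¶2; with ¶2 gone it has no independent effect and is inoperative. ¶1 mentions ¶4 but its own obligation stands independently of ¶4, so ¶1 is not affected. Under the stated default rule, only provisions that cannot operate independently fall away; the rest are enforced. That leaves ¶1, ¶5, ¶6, ¶8, and ¶9 in effect.

1, 5, 6, 8, 9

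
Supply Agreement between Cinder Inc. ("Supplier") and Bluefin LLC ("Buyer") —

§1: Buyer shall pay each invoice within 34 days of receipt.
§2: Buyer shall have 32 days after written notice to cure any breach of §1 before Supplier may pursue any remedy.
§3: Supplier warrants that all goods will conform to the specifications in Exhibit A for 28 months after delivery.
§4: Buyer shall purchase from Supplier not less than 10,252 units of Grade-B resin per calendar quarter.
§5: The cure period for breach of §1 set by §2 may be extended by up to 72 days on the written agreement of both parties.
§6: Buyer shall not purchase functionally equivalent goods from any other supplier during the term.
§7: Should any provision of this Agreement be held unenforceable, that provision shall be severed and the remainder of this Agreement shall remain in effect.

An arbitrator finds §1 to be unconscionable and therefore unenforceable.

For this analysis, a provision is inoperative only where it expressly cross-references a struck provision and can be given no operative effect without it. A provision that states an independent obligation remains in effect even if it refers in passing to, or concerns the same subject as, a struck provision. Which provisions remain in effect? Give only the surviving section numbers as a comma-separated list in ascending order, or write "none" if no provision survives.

3, 4, 6, 7

§1 is struck. §2 operates only by reference to §1, so it falls with §1. §5 does nothing except set the extension of the cure period for breach of §1 by reference to §2; with §2 gone it has no independent effect and is inoperative. §7 is a severability clause and preserves every provision that can still be given independent effect. The provisions still in force are §3, §4, §6, and §7.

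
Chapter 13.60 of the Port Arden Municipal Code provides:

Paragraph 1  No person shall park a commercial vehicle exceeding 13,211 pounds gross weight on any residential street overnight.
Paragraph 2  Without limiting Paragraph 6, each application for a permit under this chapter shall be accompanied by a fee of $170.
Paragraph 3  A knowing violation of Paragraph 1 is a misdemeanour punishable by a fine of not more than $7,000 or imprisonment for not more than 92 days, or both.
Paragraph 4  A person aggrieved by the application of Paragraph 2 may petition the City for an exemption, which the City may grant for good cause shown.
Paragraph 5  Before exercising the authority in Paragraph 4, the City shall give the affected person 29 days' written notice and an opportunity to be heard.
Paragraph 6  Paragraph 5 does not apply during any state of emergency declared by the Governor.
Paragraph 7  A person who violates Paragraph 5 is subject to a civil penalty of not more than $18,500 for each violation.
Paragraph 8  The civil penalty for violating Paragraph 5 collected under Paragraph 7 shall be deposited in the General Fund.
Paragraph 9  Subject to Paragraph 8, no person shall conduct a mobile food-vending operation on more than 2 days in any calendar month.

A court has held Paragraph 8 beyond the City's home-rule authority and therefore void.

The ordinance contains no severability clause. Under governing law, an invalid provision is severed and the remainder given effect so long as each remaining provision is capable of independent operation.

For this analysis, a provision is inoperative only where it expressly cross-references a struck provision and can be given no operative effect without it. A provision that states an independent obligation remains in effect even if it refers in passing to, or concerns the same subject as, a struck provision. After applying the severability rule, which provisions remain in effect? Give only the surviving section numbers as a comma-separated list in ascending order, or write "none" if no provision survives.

Paragraph 8 is struck. Although Paragraph 9 refers to Paragraph 8, its operative terms do not depend on Paragraph 8, so it remains in effect. Nothing else in the ordinance is defined by reference to Paragraph 8. Under the stated default rule, only provisions that cannot operate independently fall away; the rest are enforced. Paragraph 1, Paragraph 2, Paragraph 3, Paragraph 4, Paragraph 5, Paragraph 6, Paragraph 7, and Paragraph 9 remain in effect.

1, 2, 3, 4, 5, 6, 7, 9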